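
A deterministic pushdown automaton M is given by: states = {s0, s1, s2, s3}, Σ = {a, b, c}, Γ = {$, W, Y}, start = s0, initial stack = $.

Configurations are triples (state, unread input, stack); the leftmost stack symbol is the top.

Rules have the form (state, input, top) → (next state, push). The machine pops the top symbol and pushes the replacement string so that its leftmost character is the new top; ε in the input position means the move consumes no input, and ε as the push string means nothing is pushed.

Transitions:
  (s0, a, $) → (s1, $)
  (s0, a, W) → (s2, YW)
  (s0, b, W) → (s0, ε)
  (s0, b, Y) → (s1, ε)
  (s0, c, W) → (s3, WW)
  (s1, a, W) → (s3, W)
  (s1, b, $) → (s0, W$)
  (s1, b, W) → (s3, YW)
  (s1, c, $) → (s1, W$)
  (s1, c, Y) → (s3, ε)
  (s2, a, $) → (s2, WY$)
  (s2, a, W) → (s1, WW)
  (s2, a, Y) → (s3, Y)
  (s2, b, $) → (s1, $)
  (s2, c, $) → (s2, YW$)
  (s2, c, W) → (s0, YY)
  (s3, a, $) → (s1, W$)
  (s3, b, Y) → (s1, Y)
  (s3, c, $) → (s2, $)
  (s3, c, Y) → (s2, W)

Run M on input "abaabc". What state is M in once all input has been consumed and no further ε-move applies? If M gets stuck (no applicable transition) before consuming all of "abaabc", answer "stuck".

(s0, abaabc, $) ⊢ (s1, baabc, $) ⊢ (s0, aabc, W$) ⊢ (s2, abc, YW$) ⊢ (s3, bc, YW$) ⊢ (s1, c, YW$) ⊢ (s3, ε, W$)
All input consumed; M is in state s3.

s3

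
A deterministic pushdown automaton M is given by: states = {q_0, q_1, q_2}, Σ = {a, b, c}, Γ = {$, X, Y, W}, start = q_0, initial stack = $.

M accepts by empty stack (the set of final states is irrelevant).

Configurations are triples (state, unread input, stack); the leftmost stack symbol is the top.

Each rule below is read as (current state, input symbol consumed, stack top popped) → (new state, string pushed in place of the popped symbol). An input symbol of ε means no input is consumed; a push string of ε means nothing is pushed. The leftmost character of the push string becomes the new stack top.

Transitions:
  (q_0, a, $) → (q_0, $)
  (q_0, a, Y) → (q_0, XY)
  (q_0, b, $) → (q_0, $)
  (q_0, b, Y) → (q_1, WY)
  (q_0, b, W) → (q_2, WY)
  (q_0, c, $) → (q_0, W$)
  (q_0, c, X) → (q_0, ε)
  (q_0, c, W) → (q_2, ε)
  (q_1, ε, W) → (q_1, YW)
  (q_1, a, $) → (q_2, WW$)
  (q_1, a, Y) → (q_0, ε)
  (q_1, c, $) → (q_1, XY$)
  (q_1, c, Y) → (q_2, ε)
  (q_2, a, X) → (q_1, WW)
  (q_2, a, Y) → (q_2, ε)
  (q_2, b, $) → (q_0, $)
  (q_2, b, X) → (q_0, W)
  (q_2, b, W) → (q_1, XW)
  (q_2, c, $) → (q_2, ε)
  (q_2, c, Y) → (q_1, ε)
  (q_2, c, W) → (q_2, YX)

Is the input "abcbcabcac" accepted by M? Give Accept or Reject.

(q_0, abcbcabcac, $)
  read a, top $: go to q_0, push $ → (q_0, bcbcabcac, $)
  read b, top $: go to q_0, push $ → (q_0, cbcabcac, $)
  read c, top $: go to q_0, push W$ → (q_0, bcabcac, W$)
  read b, top W: go to q_2, push WY → (q_2, cabcac, WY$)
  read c, top W: go to q_2, push YX → (q_2, abcac, YXY$)
  read a, top Y: go to q_2, push ε → (q_2, bcac, XY$)
  read b, top X: go to q_0, push W → (q_0, cac, WY$)
  read c, top W: go to q_2, push ε → (q_2, ac, Y$)
  read a, top Y: go to q_2, push ε → (q_2, c, $)
  read c, top $: go to q_2, push ε → (q_2, ε, ε)
All input consumed and the stack is empty.

Accept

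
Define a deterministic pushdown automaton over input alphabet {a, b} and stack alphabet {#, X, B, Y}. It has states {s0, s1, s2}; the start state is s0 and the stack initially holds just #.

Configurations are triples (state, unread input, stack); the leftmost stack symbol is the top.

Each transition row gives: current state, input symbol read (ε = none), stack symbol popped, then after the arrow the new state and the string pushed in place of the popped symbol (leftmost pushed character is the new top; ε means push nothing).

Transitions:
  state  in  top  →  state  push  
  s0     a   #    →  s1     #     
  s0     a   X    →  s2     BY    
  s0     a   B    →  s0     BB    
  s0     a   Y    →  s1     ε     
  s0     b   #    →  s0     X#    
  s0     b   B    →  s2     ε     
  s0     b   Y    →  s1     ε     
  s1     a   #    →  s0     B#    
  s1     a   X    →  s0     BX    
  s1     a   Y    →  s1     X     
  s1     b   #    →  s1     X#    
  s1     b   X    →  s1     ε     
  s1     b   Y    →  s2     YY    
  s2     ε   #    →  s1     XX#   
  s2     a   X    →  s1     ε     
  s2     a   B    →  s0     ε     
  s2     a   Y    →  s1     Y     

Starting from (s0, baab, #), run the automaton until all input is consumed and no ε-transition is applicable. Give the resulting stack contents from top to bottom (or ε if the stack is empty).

(s0, baab, #)
  read b, top #: go to s0, push X# → (s0, aab, X#)
  read a, top X: go to s2, push BY → (s2, ab, BY#)
  read a, top B: go to s0, push ε → (s0, b, Y#)
  read b, top Y: go to s1, push ε → (s1, ε, #)
All input consumed in state s1 with stack #.

#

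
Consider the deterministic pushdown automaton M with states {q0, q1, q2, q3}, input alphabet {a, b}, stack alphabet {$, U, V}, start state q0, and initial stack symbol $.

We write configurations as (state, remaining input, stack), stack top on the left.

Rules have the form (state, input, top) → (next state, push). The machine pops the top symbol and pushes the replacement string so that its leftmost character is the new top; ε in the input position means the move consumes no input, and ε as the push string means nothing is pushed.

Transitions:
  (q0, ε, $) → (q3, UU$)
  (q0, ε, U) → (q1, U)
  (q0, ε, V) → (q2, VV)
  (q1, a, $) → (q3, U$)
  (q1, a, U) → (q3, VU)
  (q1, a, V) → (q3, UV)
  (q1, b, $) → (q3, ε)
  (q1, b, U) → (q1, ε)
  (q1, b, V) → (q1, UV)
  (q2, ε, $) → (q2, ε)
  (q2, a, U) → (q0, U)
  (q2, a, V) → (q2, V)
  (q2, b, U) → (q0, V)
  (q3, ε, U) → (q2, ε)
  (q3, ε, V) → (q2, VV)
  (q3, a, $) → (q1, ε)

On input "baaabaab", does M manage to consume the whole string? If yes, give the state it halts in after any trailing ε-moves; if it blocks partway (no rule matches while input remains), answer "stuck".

(q0, baaabaab, $) ⊢ (q3, baaabaab, UU$) ⊢ (q2, baaabaab, U$) ⊢ (q0, aaabaab, V$) ⊢ (q2, aaabaab, VV$) ⊢ (q2, aabaab, VV$) ⊢ (q2, abaab, VV$) ⊢ (q2, baab, VV$)
No transition for (q2, b, top V); M blocks with input baab remaining.

stuck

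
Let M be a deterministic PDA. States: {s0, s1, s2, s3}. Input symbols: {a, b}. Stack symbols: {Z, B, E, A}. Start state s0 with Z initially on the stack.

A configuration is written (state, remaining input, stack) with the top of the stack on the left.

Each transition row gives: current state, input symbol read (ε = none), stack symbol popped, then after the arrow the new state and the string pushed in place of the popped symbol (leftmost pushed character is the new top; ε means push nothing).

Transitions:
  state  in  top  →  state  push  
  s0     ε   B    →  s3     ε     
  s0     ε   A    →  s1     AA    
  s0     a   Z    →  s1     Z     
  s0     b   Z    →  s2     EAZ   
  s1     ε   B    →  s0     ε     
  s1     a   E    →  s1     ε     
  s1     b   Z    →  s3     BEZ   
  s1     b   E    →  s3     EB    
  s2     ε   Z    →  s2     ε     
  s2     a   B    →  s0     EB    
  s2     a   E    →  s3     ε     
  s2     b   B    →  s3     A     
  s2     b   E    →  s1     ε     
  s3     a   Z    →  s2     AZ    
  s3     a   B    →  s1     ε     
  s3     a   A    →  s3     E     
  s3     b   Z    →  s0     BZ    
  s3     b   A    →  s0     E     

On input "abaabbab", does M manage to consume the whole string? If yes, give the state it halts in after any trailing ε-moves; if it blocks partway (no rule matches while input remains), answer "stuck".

(s0, abaabbab, Z) ⊢ (s1, baabbab, Z) ⊢ (s3, aabbab, BEZ) ⊢ (s1, abbab, EZ) ⊢ (s1, bbab, Z) ⊢ (s3, bab, BEZ)
No transition for (s3, b, top B); M blocks with input bab remaining.

stuck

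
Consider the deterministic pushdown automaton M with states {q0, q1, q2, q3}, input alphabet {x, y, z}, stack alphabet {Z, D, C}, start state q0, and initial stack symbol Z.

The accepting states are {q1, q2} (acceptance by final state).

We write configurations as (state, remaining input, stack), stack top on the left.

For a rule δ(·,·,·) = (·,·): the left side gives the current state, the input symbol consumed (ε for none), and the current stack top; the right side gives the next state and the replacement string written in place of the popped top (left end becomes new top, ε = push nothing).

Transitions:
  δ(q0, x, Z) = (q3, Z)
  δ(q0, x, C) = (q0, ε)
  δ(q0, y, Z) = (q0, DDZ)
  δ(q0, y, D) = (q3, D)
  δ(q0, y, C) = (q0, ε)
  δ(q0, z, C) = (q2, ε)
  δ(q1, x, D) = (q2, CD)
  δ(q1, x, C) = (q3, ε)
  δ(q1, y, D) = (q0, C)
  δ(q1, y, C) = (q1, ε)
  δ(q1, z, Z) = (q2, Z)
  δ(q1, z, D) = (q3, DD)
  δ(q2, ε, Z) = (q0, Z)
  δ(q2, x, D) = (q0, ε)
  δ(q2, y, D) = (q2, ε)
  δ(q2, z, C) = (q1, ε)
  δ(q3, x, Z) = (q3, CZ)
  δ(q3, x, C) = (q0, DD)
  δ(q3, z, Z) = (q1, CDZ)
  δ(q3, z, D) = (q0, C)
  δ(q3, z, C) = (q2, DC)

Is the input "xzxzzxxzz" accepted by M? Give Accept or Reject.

Reject

(q0, xzxzzxxzz, Z) ⊢ (q3, zxzzxxzz, Z) ⊢ (q1, xzzxxzz, CDZ) ⊢ (q3, zzxxzz, DZ) ⊢ (q0, zxxzz, CZ) ⊢ (q2, xxzz, Z) ⊢ (q0, xxzz, Z) ⊢ (q3, xzz, Z) ⊢ (q3, zz, CZ) ⊢ (q2, z, DCZ)
No transition applies at (q2, z, DCZ); input not fully consumed.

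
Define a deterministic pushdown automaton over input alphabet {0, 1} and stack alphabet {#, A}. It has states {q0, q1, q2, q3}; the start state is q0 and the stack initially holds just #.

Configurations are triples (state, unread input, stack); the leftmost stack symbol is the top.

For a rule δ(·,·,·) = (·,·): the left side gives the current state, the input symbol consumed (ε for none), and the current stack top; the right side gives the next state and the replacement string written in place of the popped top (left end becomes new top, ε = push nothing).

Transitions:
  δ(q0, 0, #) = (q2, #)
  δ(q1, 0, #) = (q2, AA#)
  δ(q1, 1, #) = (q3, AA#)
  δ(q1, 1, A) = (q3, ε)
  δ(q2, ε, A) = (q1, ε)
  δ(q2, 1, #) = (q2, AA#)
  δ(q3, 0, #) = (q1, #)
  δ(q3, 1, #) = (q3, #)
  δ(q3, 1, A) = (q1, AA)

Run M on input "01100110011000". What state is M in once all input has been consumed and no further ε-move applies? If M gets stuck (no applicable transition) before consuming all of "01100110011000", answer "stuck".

stuck

(q0, 01100110011000, #)
  read 0, top #: go to q2, push # → (q2, 1100110011000, #)
  read 1, top #: go to q2, push AA# → (q2, 100110011000, AA#)
  ε-move, top A: go to q1, push ε → (q1, 100110011000, A#)
  read 1, top A: go to q3, push ε → (q3, 00110011000, #)
  read 0, top #: go to q1, push # → (q1, 0110011000, #)
  read 0, top #: go to q2, push AA# → (q2, 110011000, AA#)
  ε-move, top A: go to q1, push ε → (q1, 110011000, A#)
  read 1, top A: go to q3, push ε → (q3, 10011000, #)
  read 1, top #: go to q3, push # → (q3, 0011000, #)
  read 0, top #: go to q1, push # → (q1, 011000, #)
  read 0, top #: go to q2, push AA# → (q2, 11000, AA#)
  ε-move, top A: go to q1, push ε → (q1, 11000, A#)
  read 1, top A: go to q3, push ε → (q3, 1000, #)
  read 1, top #: go to q3, push # → (q3, 000, #)
  read 0, top #: go to q1, push # → (q1, 00, #)
  read 0, top #: go to q2, push AA# → (q2, 0, AA#)
  ε-move, top A: go to q1, push ε → (q1, 0, A#)
No transition for (q1, 0, top A); M blocks with input 0 remaining.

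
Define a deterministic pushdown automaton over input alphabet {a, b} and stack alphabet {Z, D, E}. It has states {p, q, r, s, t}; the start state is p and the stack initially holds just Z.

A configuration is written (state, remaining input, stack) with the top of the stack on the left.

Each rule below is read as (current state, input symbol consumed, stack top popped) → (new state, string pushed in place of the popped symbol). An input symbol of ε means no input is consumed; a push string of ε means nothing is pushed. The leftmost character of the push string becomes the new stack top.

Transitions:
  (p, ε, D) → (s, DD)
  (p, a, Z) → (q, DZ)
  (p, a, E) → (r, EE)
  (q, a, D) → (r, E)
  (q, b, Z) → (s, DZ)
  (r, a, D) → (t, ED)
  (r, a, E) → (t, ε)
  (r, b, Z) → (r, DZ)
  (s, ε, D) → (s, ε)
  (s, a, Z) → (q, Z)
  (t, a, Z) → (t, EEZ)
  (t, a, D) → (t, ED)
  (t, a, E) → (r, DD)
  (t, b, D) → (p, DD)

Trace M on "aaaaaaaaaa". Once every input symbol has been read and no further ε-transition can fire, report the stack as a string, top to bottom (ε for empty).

(p, aaaaaaaaaa, Z) ⊢ (q, aaaaaaaaa, DZ) ⊢ (r, aaaaaaaa, EZ) ⊢ (t, aaaaaaa, Z) ⊢ (t, aaaaaa, EEZ) ⊢ (r, aaaaa, DDEZ) ⊢ (t, aaaa, EDDEZ) ⊢ (r, aaa, DDDDEZ) ⊢ (t, aa, EDDDDEZ) ⊢ (r, a, DDDDDDEZ) ⊢ (t, ε, EDDDDDDEZ)
All input consumed in state t with stack EDDDDDDEZ.

EDDDDDDEZ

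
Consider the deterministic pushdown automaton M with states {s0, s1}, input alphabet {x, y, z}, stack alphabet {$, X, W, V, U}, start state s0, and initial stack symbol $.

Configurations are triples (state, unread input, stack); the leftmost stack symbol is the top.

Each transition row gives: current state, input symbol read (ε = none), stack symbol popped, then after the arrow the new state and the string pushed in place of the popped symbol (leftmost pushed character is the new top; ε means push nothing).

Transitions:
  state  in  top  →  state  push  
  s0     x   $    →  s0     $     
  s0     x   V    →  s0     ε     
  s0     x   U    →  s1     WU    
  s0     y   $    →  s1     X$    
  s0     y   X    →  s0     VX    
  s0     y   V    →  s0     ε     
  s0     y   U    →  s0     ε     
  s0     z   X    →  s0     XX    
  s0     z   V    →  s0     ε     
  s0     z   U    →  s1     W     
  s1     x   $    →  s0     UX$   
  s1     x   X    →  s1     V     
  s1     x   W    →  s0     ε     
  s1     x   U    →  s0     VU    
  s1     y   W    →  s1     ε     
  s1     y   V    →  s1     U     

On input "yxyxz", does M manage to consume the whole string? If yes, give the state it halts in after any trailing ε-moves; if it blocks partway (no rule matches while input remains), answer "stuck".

s0

(s0, yxyxz, $)
  read y, top $: go to s1, push X$ → (s1, xyxz, X$)
  read x, top X: go to s1, push V → (s1, yxz, V$)
  read y, top V: go to s1, push U → (s1, xz, U$)
  read x, top U: go to s0, push VU → (s0, z, VU$)
  read z, top V: go to s0, push ε → (s0, ε, U$)
All input consumed; M is in state s0.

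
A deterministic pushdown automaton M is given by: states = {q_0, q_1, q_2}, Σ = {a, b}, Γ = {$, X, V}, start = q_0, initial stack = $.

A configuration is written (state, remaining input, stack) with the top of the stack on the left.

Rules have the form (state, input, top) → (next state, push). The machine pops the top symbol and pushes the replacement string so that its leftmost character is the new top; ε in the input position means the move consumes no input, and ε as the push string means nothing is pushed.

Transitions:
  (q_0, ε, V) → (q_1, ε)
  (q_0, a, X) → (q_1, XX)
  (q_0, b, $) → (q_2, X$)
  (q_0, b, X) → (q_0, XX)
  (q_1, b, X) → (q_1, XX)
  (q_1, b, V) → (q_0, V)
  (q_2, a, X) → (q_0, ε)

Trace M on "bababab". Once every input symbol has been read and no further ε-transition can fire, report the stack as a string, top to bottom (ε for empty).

X$

(q_0, bababab, $) ⊢ (q_2, ababab, X$) ⊢ (q_0, babab, $) ⊢ (q_2, abab, X$) ⊢ (q_0, bab, $) ⊢ (q_2, ab, X$) ⊢ (q_0, b, $) ⊢ (q_2, ε, X$)
All input consumed in state q_2 with stack X$.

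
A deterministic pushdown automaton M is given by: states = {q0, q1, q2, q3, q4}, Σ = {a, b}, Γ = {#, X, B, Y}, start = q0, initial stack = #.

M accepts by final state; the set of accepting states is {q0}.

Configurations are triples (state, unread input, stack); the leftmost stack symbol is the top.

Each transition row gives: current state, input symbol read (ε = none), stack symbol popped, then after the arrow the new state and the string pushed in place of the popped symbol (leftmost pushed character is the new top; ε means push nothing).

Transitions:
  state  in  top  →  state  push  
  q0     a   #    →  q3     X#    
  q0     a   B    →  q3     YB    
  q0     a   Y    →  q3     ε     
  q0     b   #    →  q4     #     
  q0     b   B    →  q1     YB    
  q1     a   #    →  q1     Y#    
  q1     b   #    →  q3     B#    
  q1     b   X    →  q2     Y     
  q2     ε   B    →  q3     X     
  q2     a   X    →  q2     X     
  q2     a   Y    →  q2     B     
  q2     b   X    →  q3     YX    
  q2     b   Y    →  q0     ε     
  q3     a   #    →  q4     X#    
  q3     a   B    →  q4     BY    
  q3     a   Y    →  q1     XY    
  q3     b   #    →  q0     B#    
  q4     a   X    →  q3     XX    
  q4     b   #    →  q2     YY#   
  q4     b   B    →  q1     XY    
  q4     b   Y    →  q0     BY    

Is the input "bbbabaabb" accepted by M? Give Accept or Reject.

(q0, bbbabaabb, #) ⊢ (q4, bbabaabb, #) ⊢ (q2, babaabb, YY#) ⊢ (q0, abaabb, Y#) ⊢ (q3, baabb, #) ⊢ (q0, aabb, B#) ⊢ (q3, abb, YB#) ⊢ (q1, bb, XYB#) ⊢ (q2, b, YYB#) ⊢ (q0, ε, YB#)
All input consumed; state q0 ∈ F.

Accept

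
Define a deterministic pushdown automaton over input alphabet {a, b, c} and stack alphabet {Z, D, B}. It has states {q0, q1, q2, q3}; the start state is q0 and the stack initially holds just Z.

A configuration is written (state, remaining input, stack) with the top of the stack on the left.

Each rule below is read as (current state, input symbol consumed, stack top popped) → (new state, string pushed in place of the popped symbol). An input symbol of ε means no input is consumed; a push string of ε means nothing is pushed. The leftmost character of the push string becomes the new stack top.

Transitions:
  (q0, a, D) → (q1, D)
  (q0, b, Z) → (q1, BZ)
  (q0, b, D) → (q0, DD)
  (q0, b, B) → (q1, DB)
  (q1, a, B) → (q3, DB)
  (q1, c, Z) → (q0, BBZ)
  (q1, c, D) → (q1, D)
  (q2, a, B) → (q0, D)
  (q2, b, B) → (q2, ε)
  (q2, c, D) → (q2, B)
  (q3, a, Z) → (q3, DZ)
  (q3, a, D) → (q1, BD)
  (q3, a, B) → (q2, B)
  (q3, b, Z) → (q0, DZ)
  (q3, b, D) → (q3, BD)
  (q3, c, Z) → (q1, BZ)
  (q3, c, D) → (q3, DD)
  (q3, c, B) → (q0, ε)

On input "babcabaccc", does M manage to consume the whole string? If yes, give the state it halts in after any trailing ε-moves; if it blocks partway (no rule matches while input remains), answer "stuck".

stuck

(q0, babcabaccc, Z)
  read b, top Z: go to q1, push BZ → (q1, abcabaccc, BZ)
  read a, top B: go to q3, push DB → (q3, bcabaccc, DBZ)
  read b, top D: go to q3, push BD → (q3, cabaccc, BDBZ)
  read c, top B: go to q0, push ε → (q0, abaccc, DBZ)
  read a, top D: go to q1, push D → (q1, baccc, DBZ)
No transition for (q1, b, top D); M blocks with input baccc remaining.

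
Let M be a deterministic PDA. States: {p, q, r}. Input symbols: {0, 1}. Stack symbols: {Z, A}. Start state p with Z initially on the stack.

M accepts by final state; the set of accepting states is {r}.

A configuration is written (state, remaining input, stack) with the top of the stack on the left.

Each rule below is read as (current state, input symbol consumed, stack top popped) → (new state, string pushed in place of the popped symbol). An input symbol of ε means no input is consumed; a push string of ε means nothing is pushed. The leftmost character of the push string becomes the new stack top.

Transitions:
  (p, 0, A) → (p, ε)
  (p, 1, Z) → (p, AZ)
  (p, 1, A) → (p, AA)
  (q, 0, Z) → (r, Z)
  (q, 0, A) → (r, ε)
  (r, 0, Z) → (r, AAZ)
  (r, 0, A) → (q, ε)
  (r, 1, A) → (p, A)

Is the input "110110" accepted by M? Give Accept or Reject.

Reject

(p, 110110, Z) ⊢ (p, 10110, AZ) ⊢ (p, 0110, AAZ) ⊢ (p, 110, AZ) ⊢ (p, 10, AAZ) ⊢ (p, 0, AAAZ) ⊢ (p, ε, AAZ)
All input consumed; state p ∉ F and no further ε-move applies.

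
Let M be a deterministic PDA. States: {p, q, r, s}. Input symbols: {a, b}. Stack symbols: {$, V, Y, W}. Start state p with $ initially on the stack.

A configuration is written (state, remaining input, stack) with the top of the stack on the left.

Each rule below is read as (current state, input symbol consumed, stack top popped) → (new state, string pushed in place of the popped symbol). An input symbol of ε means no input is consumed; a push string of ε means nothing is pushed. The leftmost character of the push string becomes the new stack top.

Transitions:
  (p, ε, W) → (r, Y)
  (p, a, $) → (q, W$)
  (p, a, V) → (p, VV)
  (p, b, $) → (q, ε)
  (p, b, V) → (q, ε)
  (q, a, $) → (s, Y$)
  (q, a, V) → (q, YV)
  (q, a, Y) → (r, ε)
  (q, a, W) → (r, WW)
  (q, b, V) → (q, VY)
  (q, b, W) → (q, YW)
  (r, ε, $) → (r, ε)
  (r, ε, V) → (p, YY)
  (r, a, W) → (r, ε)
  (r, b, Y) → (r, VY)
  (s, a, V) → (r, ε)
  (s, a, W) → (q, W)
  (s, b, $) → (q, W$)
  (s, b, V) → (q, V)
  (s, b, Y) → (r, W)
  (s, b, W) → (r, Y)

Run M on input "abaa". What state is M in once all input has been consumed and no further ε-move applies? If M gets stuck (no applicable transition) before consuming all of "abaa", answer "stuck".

r

(p, abaa, $)
  read a, top $: go to q, push W$ → (q, baa, W$)
  read b, top W: go to q, push YW → (q, aa, YW$)
  read a, top Y: go to r, push ε → (r, a, W$)
  read a, top W: go to r, push ε → (r, ε, $)
  ε-move, top $: go to r, push ε → (r, ε, ε)
All input consumed; M is in state r.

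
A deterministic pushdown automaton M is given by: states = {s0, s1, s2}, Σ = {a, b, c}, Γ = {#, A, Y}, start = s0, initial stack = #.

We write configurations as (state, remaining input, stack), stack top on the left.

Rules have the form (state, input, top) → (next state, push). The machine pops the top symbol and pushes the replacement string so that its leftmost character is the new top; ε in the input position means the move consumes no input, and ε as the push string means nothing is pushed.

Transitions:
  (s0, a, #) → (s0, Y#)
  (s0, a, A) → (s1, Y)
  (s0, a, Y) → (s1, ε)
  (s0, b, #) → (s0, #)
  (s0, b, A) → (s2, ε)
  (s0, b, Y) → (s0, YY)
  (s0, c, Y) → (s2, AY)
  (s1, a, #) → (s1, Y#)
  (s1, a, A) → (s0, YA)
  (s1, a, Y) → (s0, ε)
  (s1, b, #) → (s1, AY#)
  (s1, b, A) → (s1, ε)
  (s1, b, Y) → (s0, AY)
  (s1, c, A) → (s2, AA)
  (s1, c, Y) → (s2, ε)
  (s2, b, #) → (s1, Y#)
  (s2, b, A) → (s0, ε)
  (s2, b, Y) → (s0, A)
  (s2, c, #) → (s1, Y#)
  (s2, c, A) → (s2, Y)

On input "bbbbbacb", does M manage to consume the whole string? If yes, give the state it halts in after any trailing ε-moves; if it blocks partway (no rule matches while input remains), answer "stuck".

s0

(s0, bbbbbacb, #)
  read b, top #: go to s0, push # → (s0, bbbbacb, #)
  read b, top #: go to s0, push # → (s0, bbbacb, #)
  read b, top #: go to s0, push # → (s0, bbacb, #)
  read b, top #: go to s0, push # → (s0, bacb, #)
  read b, top #: go to s0, push # → (s0, acb, #)
  read a, top #: go to s0, push Y# → (s0, cb, Y#)
  read c, top Y: go to s2, push AY → (s2, b, AY#)
  read b, top A: go to s0, push ε → (s0, ε, Y#)
All input consumed; M is in state s0.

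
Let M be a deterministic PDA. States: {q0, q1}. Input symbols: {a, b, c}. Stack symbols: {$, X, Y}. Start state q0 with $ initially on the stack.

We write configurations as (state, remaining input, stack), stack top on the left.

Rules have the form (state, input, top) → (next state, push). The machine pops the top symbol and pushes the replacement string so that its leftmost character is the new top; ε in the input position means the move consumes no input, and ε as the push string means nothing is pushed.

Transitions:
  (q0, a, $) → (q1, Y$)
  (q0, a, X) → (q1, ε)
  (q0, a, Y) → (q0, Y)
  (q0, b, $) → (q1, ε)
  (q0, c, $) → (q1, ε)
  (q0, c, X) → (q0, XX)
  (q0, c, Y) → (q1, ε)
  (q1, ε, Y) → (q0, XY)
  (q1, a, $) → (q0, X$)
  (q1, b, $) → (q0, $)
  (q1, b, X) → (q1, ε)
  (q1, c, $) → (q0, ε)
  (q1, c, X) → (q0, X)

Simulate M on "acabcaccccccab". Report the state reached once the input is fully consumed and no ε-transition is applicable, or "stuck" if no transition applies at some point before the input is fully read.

(q0, acabcaccccccab, $)
  read a, top $: go to q1, push Y$ → (q1, cabcaccccccab, Y$)
  ε-move, top Y: go to q0, push XY → (q0, cabcaccccccab, XY$)
  read c, top X: go to q0, push XX → (q0, abcaccccccab, XXY$)
  read a, top X: go to q1, push ε → (q1, bcaccccccab, XY$)
  read b, top X: go to q1, push ε → (q1, caccccccab, Y$)
  ε-move, top Y: go to q0, push XY → (q0, caccccccab, XY$)
  read c, top X: go to q0, push XX → (q0, accccccab, XXY$)
  read a, top X: go to q1, push ε → (q1, ccccccab, XY$)
  read c, top X: go to q0, push X → (q0, cccccab, XY$)
  read c, top X: go to q0, push XX → (q0, ccccab, XXY$)
  read c, top X: go to q0, push XX → (q0, cccab, XXXY$)
  read c, top X: go to q0, push XX → (q0, ccab, XXXXY$)
  read c, top X: go to q0, push XX → (q0, cab, XXXXXY$)
  read c, top X: go to q0, push XX → (q0, ab, XXXXXXY$)
  read a, top X: go to q1, push ε → (q1, b, XXXXXY$)
  read b, top X: go to q1, push ε → (q1, ε, XXXXY$)
All input consumed; M is in state q1.

q1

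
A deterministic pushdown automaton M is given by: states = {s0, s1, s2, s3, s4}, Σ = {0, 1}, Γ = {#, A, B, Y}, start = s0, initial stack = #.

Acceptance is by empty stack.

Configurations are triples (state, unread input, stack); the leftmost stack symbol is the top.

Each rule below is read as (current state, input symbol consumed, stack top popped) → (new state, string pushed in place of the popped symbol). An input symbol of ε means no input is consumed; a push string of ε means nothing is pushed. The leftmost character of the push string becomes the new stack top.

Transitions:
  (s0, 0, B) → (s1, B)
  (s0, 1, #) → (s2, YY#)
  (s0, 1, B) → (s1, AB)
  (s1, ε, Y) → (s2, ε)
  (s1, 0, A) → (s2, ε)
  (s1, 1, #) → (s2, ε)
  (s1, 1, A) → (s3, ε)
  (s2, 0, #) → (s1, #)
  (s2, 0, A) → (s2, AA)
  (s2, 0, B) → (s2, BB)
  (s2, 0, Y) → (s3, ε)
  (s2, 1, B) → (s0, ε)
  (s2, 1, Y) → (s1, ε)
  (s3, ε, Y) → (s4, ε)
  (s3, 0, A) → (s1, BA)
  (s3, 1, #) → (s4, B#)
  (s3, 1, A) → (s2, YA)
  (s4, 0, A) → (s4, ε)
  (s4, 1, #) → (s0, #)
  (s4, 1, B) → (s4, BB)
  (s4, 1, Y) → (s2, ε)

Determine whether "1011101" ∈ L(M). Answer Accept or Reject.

(s0, 1011101, #)
  read 1, top #: go to s2, push YY# → (s2, 011101, YY#)
  read 0, top Y: go to s3, push ε → (s3, 11101, Y#)
  ε-move, top Y: go to s4, push ε → (s4, 11101, #)
  read 1, top #: go to s0, push # → (s0, 1101, #)
  read 1, top #: go to s2, push YY# → (s2, 101, YY#)
  read 1, top Y: go to s1, push ε → (s1, 01, Y#)
  ε-move, top Y: go to s2, push ε → (s2, 01, #)
  read 0, top #: go to s1, push # → (s1, 1, #)
  read 1, top #: go to s2, push ε → (s2, ε, ε)
All input consumed and the stack is empty.

Accept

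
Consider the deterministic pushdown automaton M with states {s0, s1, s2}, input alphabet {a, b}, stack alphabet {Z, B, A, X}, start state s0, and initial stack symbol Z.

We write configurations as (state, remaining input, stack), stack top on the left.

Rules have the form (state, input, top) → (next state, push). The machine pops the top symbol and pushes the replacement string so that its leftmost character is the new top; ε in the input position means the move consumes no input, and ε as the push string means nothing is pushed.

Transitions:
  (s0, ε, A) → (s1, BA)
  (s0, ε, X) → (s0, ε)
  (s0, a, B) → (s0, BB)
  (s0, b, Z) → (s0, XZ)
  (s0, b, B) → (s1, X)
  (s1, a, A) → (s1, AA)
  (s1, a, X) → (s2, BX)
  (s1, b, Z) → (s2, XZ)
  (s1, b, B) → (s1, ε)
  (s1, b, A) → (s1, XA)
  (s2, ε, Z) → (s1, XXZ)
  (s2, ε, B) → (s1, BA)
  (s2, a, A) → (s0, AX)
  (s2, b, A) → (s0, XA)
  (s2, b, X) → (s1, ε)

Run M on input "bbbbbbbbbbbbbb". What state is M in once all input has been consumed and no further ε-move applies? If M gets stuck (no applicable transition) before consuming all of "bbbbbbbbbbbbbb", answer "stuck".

s0

(s0, bbbbbbbbbbbbbb, Z)
  read b, top Z: go to s0, push XZ → (s0, bbbbbbbbbbbbb, XZ)
  ε-move, top X: go to s0, push ε → (s0, bbbbbbbbbbbbb, Z)
  read b, top Z: go to s0, push XZ → (s0, bbbbbbbbbbbb, XZ)
  ε-move, top X: go to s0, push ε → (s0, bbbbbbbbbbbb, Z)
  read b, top Z: go to s0, push XZ → (s0, bbbbbbbbbbb, XZ)
  ε-move, top X: go to s0, push ε → (s0, bbbbbbbbbbb, Z)
  read b, top Z: go to s0, push XZ → (s0, bbbbbbbbbb, XZ)
  ε-move, top X: go to s0, push ε → (s0, bbbbbbbbbb, Z)
  read b, top Z: go to s0, push XZ → (s0, bbbbbbbbb, XZ)
  ε-move, top X: go to s0, push ε → (s0, bbbbbbbbb, Z)
  read b, top Z: go to s0, push XZ → (s0, bbbbbbbb, XZ)
  ε-move, top X: go to s0, push ε → (s0, bbbbbbbb, Z)
  read b, top Z: go to s0, push XZ → (s0, bbbbbbb, XZ)
  ε-move, top X: go to s0, push ε → (s0, bbbbbbb, Z)
  read b, top Z: go to s0, push XZ → (s0, bbbbbb, XZ)
  ε-move, top X: go to s0, push ε → (s0, bbbbbb, Z)
  read b, top Z: go to s0, push XZ → (s0, bbbbb, XZ)
  ε-move, top X: go to s0, push ε → (s0, bbbbb, Z)
  read b, top Z: go to s0, push XZ → (s0, bbbb, XZ)
  ε-move, top X: go to s0, push ε → (s0, bbbb, Z)
  read b, top Z: go to s0, push XZ → (s0, bbb, XZ)
  ε-move, top X: go to s0, push ε → (s0, bbb, Z)
  read b, top Z: go to s0, push XZ → (s0, bb, XZ)
  ε-move, top X: go to s0, push ε → (s0, bb, Z)
  read b, top Z: go to s0, push XZ → (s0, b, XZ)
  ε-move, top X: go to s0, push ε → (s0, b, Z)
  read b, top Z: go to s0, push XZ → (s0, ε, XZ)
  ε-move, top X: go to s0, push ε → (s0, ε, Z)
All input consumed; M is in state s0.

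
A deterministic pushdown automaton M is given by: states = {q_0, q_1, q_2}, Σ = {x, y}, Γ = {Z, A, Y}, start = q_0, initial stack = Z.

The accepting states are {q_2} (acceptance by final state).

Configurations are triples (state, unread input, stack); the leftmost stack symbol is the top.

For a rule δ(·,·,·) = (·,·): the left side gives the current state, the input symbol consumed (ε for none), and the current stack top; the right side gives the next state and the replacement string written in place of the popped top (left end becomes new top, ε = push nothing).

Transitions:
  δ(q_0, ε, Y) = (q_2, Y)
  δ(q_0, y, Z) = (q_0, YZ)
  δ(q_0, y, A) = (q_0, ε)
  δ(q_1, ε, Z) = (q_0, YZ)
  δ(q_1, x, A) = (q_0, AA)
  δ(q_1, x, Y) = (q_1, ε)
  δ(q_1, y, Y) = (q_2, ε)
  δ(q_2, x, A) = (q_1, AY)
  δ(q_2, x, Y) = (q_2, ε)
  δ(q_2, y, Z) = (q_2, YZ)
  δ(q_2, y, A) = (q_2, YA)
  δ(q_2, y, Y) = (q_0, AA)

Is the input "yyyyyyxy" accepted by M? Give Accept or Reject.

(q_0, yyyyyyxy, Z) ⊢ (q_0, yyyyyxy, YZ) ⊢ (q_2, yyyyyxy, YZ) ⊢ (q_0, yyyyxy, AAZ) ⊢ (q_0, yyyxy, AZ) ⊢ (q_0, yyxy, Z) ⊢ (q_0, yxy, YZ) ⊢ (q_2, yxy, YZ) ⊢ (q_0, xy, AAZ)
No transition applies at (q_0, xy, AAZ); input not fully consumed.

Reject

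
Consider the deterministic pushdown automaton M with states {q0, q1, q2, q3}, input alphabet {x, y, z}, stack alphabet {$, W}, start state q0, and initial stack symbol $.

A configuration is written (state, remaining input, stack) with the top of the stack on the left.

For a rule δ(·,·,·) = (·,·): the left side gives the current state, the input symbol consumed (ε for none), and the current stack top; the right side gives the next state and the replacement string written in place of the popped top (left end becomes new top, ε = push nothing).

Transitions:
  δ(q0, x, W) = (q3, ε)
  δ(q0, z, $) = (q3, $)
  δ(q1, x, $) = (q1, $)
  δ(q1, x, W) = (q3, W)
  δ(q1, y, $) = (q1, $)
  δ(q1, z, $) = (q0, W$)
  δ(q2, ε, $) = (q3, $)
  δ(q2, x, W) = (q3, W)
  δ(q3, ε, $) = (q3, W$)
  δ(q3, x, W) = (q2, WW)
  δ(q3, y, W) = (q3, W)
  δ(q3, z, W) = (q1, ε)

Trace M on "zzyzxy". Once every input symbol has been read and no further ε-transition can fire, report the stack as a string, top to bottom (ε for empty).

W$

(q0, zzyzxy, $) ⊢ (q3, zyzxy, $) ⊢ (q3, zyzxy, W$) ⊢ (q1, yzxy, $) ⊢ (q1, zxy, $) ⊢ (q0, xy, W$) ⊢ (q3, y, $) ⊢ (q3, y, W$) ⊢ (q3, ε, W$)
All input consumed in state q3 with stack W$.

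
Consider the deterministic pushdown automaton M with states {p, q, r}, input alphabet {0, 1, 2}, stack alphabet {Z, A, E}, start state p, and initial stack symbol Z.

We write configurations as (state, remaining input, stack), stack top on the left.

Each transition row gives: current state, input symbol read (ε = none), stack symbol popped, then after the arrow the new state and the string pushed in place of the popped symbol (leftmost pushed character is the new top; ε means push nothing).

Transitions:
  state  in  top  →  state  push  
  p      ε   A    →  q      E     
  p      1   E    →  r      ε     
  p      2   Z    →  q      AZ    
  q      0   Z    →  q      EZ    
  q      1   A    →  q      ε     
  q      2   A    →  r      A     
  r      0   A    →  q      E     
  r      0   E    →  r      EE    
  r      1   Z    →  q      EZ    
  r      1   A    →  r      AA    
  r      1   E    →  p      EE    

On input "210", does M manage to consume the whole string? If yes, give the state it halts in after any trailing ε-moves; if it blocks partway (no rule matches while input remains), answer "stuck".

q

(p, 210, Z)
  read 2, top Z: go to q, push AZ → (q, 10, AZ)
  read 1, top A: go to q, push ε → (q, 0, Z)
  read 0, top Z: go to q, push EZ → (q, ε, EZ)
All input consumed; M is in state q.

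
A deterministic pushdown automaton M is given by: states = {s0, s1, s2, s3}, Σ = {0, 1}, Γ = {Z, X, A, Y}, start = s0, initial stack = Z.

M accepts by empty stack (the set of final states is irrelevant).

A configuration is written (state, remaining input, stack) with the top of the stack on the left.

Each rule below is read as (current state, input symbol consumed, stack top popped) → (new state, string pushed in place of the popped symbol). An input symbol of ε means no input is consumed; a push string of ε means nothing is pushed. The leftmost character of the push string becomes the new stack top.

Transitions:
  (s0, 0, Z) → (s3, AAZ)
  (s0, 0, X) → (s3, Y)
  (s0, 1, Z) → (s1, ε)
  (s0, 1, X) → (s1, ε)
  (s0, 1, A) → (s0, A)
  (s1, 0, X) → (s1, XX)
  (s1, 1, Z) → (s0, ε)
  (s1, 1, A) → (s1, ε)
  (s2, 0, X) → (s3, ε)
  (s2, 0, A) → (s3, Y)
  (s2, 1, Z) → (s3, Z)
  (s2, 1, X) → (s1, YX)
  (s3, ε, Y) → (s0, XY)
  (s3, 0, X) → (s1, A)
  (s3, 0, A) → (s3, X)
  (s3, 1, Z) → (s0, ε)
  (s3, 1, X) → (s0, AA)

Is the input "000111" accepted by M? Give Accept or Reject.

Accept

(s0, 000111, Z)
  read 0, top Z: go to s3, push AAZ → (s3, 00111, AAZ)
  read 0, top A: go to s3, push X → (s3, 0111, XAZ)
  read 0, top X: go to s1, push A → (s1, 111, AAZ)
  read 1, top A: go to s1, push ε → (s1, 11, AZ)
  read 1, top A: go to s1, push ε → (s1, 1, Z)
  read 1, top Z: go to s0, push ε → (s0, ε, ε)
All input consumed and the stack is empty.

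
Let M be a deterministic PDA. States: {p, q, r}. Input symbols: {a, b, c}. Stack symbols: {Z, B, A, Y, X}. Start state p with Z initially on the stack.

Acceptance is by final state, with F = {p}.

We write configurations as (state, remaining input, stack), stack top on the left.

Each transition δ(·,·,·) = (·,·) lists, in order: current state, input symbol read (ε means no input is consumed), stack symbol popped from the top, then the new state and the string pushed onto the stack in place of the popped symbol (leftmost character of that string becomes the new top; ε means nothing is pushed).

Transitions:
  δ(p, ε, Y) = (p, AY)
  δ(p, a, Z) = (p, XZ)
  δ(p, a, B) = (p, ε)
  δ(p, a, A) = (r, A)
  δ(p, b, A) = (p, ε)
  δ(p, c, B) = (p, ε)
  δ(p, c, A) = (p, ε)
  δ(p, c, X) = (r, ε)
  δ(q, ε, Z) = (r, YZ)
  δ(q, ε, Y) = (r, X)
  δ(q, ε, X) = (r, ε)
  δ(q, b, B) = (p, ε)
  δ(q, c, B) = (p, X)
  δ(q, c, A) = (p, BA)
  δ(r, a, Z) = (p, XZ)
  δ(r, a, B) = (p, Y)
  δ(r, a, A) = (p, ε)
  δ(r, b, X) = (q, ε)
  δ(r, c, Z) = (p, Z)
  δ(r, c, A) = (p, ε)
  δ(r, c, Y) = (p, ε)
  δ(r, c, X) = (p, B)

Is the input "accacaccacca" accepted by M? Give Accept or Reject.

Accept

(p, accacaccacca, Z) ⊢ (p, ccacaccacca, XZ) ⊢ (r, cacaccacca, Z) ⊢ (p, acaccacca, Z) ⊢ (p, caccacca, XZ) ⊢ (r, accacca, Z) ⊢ (p, ccacca, XZ) ⊢ (r, cacca, Z) ⊢ (p, acca, Z) ⊢ (p, cca, XZ) ⊢ (r, ca, Z) ⊢ (p, a, Z) ⊢ (p, ε, XZ)
All input consumed; state p ∈ F.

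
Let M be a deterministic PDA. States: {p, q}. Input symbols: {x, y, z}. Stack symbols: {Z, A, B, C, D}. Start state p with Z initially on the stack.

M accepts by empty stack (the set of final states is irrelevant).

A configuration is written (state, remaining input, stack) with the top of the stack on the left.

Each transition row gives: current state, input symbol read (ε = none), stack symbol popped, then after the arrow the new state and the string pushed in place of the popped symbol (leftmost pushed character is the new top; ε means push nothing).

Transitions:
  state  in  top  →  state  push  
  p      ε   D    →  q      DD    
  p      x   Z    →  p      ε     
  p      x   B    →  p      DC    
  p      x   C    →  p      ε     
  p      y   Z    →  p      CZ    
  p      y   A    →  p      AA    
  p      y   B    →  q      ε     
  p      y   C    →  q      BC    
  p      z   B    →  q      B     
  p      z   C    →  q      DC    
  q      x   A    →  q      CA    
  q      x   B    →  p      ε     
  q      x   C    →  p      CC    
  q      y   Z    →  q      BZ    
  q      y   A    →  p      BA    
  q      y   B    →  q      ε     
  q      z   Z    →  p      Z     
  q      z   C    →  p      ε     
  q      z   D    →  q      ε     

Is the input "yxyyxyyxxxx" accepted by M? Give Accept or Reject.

(p, yxyyxyyxxxx, Z)
  read y, top Z: go to p, push CZ → (p, xyyxyyxxxx, CZ)
  read x, top C: go to p, push ε → (p, yyxyyxxxx, Z)
  read y, top Z: go to p, push CZ → (p, yxyyxxxx, CZ)
  read y, top C: go to q, push BC → (q, xyyxxxx, BCZ)
  read x, top B: go to p, push ε → (p, yyxxxx, CZ)
  read y, top C: go to q, push BC → (q, yxxxx, BCZ)
  read y, top B: go to q, push ε → (q, xxxx, CZ)
  read x, top C: go to p, push CC → (p, xxx, CCZ)
  read x, top C: go to p, push ε → (p, xx, CZ)
  read x, top C: go to p, push ε → (p, x, Z)
  read x, top Z: go to p, push ε → (p, ε, ε)
All input consumed and the stack is empty.

Accept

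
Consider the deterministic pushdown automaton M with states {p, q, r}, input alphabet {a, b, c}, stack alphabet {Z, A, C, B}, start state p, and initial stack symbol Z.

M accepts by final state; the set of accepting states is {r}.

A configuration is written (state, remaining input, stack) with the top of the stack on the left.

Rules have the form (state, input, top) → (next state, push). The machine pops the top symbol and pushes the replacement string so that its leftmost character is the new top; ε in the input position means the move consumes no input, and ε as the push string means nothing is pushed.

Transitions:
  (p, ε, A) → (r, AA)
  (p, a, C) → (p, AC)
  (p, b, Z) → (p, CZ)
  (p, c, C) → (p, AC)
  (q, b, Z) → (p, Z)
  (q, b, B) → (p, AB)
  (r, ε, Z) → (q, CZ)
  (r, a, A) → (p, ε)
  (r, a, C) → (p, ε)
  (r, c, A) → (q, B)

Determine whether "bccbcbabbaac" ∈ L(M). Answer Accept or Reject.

Reject

(p, bccbcbabbaac, Z)
  read b, top Z: go to p, push CZ → (p, ccbcbabbaac, CZ)
  read c, top C: go to p, push AC → (p, cbcbabbaac, ACZ)
  ε-move, top A: go to r, push AA → (r, cbcbabbaac, AACZ)
  read c, top A: go to q, push B → (q, bcbabbaac, BACZ)
  read b, top B: go to p, push AB → (p, cbabbaac, ABACZ)
  ε-move, top A: go to r, push AA → (r, cbabbaac, AABACZ)
  read c, top A: go to q, push B → (q, babbaac, BABACZ)
  read b, top B: go to p, push AB → (p, abbaac, ABABACZ)
  ε-move, top A: go to r, push AA → (r, abbaac, AABABACZ)
  read a, top A: go to p, push ε → (p, bbaac, ABABACZ)
  ε-move, top A: go to r, push AA → (r, bbaac, AABABACZ)
No transition applies at (r, bbaac, AABABACZ); input not fully consumed.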